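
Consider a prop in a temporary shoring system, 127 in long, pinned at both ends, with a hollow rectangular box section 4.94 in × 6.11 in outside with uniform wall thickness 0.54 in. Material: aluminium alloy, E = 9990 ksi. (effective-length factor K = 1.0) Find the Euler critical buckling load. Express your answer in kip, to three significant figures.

P_cr ≈ 228 kip

Inner dimensions: h_i = 6.11 − 2×0.54 = 5.030 in, b_i = 4.94 − 2×0.54 = 3.860 in
Weak-axis I_min = (h_o·b_o³ − h_i·b_i³)/12 with b_o = 4.94, b_i = 3.860 in (shorter outer/inner sides).
I_min = (6.11×4.94³ − 5.030×3.860³)/12 = 37.27 in⁴
Effective length L_e = K·L = 1 × 127 = 127.0 in
P_cr = π²EI / L_e² = π² × 9990×10³ × 37.27 / 127.0² = 2.279×10^5 lb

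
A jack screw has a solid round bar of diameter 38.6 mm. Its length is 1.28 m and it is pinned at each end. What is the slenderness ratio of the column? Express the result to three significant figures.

λ ≈ 133

For a solid circle r = d/4 = 38.6/4 = 9.650 mm
L_e = K·L = 1 × 1.28 m = 1.280 m = 1280.0 mm
λ = L_e / r_min = 1280.0 / 9.650 = 133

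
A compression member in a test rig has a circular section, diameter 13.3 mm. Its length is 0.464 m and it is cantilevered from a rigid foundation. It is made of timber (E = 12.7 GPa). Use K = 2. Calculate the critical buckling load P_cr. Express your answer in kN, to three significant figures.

P_cr ≈ 0.224 kN

I = πd⁴/64 = π×13.3⁴/64 = 1.536×10^3 mm⁴
I = 1.536×10^3 mm⁴ = 1.536×10^-9 m⁴
Effective length L_e = K·L = 2 × 0.464 = 0.9280 m
P_cr = π²EI / L_e² = π² × 12.7×10⁹ × 1.536×10^-9 / 0.9280² = 223.6 N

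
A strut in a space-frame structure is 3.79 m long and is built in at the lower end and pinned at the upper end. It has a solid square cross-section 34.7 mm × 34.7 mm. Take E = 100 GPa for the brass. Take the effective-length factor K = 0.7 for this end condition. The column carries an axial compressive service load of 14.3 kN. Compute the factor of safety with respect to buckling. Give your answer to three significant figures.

I = a⁴/12 = 34.7⁴/12 = 1.208×10^5 mm⁴
I = 1.208×10^5 mm⁴ = 1.208×10^-7 m⁴
Effective length L_e = K·L = 0.7 × 3.79 = 2.653 m
P_cr = π²EI / L_e² = π² × 100×10⁹ × 1.208×10^-7 / 2.653² = 1.694×10^4 N
Factor of safety n = P_cr / P = 16.942 / 14.3 = 1.18

n ≈ 1.18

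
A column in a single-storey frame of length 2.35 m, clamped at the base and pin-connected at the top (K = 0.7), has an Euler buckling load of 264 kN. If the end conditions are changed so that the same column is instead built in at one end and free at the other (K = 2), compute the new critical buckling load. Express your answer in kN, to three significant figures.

P_cr ≈ 32.3 kN

P_cr ∝ 1/K², so P_cr,new = P_cr,old × (K_old/K_new)² = 264 × (0.7/2)²
= 264 × 0.1225 = 32.3 kN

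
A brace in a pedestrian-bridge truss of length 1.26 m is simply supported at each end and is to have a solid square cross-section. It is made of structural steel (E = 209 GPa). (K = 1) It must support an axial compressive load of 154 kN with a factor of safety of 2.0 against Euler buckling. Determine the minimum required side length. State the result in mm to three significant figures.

Required P_cr = n·P = 2.0 × 154 = 308.0 kN
L_e = K·L = 1 × 1.26 = 1.260 m
Required I = P_cr·L_e²/(π²E) = 3.080×10^5 × 1.260² / (π² × 2.09×10^11) = 2.371×10^-7 m⁴
I_req = 2.371×10^5 mm⁴
Solid square: I = a⁴/12  ⇒  a = (12I)^(1/4) = (12×2.371×10^5)^(1/4) = 41.1 mm

a ≈ 41.1 mm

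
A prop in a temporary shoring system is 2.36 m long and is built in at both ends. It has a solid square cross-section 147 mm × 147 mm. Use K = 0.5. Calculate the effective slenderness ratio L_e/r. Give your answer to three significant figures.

λ ≈ 27.8

I = a⁴/12 = 147⁴/12 = 3.891×10^7 mm⁴
A = 2.161×10^4 mm²;  r_min = √(I/A) = √(3.891×10^7/2.161×10^4) = 42.44 mm
L_e = K·L = 0.5 × 2.36 m = 1.180 m = 1180.0 mm
λ = L_e / r_min = 1180.0 / 42.44 = 27.8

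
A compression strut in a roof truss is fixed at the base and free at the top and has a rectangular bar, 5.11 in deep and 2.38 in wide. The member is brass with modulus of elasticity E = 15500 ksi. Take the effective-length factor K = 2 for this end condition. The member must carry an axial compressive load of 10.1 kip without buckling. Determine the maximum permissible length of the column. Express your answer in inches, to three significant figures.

L_max ≈ 147 in

Buckling occurs about the weak axis: I_min = h·b³/12 with b = 2.38 in (the shorter side).
I_min = 5.11×2.38³/12 = 5.741 in⁴
At the buckling limit P_cr = P = 1.010×10^4 lb
From P_cr = π²EI/(K·L)²:  L = (1/K)·√(π²EI/P_cr) = (1/2)·√(π²×1.55×10^7×5.741/1.010×10^4)
L = 147 in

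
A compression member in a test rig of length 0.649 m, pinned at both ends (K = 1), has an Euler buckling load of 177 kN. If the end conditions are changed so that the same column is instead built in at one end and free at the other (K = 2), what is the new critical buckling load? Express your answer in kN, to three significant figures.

P_cr ∝ 1/K², so P_cr,new = P_cr,old × (K_old/K_new)² = 177 × (1/2)²
= 177 × 0.2500 = 44.2 kN

P_cr ≈ 44.2 kN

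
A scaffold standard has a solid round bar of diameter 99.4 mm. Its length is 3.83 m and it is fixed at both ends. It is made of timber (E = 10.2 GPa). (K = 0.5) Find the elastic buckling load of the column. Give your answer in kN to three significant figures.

P_cr ≈ 132 kN

I = πd⁴/64 = π×99.4⁴/64 = 4.792×10^6 mm⁴
I = 4.792×10^6 mm⁴ = 4.792×10^-6 m⁴
Effective length L_e = K·L = 0.5 × 3.83 = 1.915 m
P_cr = π²EI / L_e² = π² × 10.2×10⁹ × 4.792×10^-6 / 1.915² = 1.315×10^5 N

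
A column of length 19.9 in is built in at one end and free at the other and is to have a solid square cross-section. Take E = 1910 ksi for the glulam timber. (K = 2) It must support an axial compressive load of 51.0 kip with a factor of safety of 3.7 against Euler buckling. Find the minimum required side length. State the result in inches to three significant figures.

Required P_cr = n·P = 3.7 × 51.0 = 188.7 kip
L_e = K·L = 2 × 19.9 = 39.80 in
Required I = P_cr·L_e²/(π²E) = 1.887×10^5 × 39.80² / (π² × 1.91×10^6) = 15.86 in⁴
Solid square: I = a⁴/12  ⇒  a = (12I)^(1/4) = (12×15.86)^(1/4) = 3.71 in

a ≈ 3.71 in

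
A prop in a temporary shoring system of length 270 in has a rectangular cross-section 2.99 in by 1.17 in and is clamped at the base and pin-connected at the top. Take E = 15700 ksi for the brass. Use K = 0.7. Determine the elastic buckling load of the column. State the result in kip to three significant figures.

Buckling occurs about the weak axis: I_min = h·b³/12 with b = 1.17 in (the shorter side).
I_min = 2.99×1.17³/12 = 0.3991 in⁴
Effective length L_e = K·L = 0.7 × 270 = 189.0 in
P_cr = π²EI / L_e² = π² × 15700×10³ × 0.3991 / 189.0² = 1.731×10^3 lb

P_cr ≈ 1.73 kip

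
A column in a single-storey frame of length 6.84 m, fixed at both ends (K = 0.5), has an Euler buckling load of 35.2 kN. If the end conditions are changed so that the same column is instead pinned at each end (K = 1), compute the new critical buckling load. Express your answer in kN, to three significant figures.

P_cr ≈ 8.80 kN

P_cr ∝ 1/K², so P_cr,new = P_cr,old × (K_old/K_new)² = 35.2 × (0.5/1)²
= 35.2 × 0.2500 = 8.80 kN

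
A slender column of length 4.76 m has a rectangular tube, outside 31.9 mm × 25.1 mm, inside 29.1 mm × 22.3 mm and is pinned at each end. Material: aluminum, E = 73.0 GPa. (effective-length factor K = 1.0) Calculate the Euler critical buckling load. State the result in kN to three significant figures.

P_cr ≈ 0.482 kN

Weak-axis I_min = (h_o·b_o³ − h_i·b_i³)/12 with b_o = 25.1, b_i = 22.30 mm (shorter outer/inner sides).
I_min = (31.9×25.1³ − 29.10×22.30³)/12 = 1.514×10^4 mm⁴
I = 1.514×10^4 mm⁴ = 1.514×10^-8 m⁴
Effective length L_e = K·L = 1 × 4.76 = 4.760 m
P_cr = π²EI / L_e² = π² × 73.0×10⁹ × 1.514×10^-8 / 4.760² = 481.6 N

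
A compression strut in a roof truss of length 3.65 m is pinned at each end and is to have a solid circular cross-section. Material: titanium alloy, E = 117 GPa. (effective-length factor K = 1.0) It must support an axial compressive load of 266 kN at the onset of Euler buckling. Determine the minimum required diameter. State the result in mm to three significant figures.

d ≈ 88.9 mm

L_e = K·L = 1 × 3.65 = 3.650 m
Required I = P_cr·L_e²/(π²E) = 2.660×10^5 × 3.650² / (π² × 1.17×10^11) = 3.069×10^-6 m⁴
I_req = 3.069×10^6 mm⁴
Solid circle: I = πd⁴/64  ⇒  d = (64I/π)^(1/4) = (64×3.069×10^6/π)^(1/4) = 88.9 mm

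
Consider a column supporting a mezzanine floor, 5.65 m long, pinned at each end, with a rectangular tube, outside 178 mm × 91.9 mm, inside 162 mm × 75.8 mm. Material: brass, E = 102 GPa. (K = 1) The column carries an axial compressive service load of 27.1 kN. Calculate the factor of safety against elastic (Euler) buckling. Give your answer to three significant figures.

n ≈ 6.56

Weak-axis I_min = (h_o·b_o³ − h_i·b_i³)/12 with b_o = 91.9, b_i = 75.80 mm (shorter outer/inner sides).
I_min = (178×91.9³ − 162.0×75.80³)/12 = 5.633×10^6 mm⁴
I = 5.633×10^6 mm⁴ = 5.633×10^-6 m⁴
Effective length L_e = K·L = 1 × 5.65 = 5.650 m
P_cr = π²EI / L_e² = π² × 102×10⁹ × 5.633×10^-6 / 5.650² = 1.777×10^5 N
Factor of safety n = P_cr / P = 177.65 / 27.1 = 6.56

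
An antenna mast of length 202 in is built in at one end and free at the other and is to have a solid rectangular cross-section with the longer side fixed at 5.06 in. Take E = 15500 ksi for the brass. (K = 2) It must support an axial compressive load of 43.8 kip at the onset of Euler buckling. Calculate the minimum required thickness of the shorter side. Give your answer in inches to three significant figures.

L_e = K·L = 2 × 202 = 404.0 in
Required I = P_cr·L_e²/(π²E) = 4.380×10^4 × 404.0² / (π² × 1.55×10^7) = 46.73 in⁴
Rectangle, weak axis: I_min = h·b³/12 with h = 5.06 in fixed  ⇒  b = (12I/h)^(1/3) = 4.80 in

b ≈ 4.80 in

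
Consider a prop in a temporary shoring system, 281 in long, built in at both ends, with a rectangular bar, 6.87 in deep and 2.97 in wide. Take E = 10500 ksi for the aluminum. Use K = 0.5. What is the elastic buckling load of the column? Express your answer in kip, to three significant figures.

Buckling occurs about the weak axis: I_min = h·b³/12 with b = 2.97 in (the shorter side).
I_min = 6.87×2.97³/12 = 15.00 in⁴
Effective length L_e = K·L = 0.5 × 281 = 140.5 in
P_cr = π²EI / L_e² = π² × 10500×10³ × 15.00 / 140.5² = 7.874×10^4 lb

P_cr ≈ 78.7 kip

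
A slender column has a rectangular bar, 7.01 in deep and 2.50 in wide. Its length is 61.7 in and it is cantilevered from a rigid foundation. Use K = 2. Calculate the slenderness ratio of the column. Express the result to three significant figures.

For a rectangle r_min = b/√12 = 2.50/√12 = 0.7217 in
L_e = K·L = 2 × 61.7 = 123.4 in
λ = L_e / r_min = 123.40 / 0.7217 = 171

λ ≈ 171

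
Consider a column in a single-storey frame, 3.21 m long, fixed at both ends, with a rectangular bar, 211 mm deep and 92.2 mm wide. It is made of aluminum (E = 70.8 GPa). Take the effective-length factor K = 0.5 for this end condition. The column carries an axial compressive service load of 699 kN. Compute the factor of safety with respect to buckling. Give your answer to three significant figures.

n ≈ 5.35

Buckling occurs about the weak axis: I_min = h·b³/12 with b = 92.2 mm (the shorter side).
I_min = 211×92.2³/12 = 1.378×10^7 mm⁴
I = 1.378×10^7 mm⁴ = 1.378×10^-5 m⁴
Effective length L_e = K·L = 0.5 × 3.21 = 1.605 m
P_cr = π²EI / L_e² = π² × 70.8×10⁹ × 1.378×10^-5 / 1.605² = 3.738×10^6 N
Factor of safety n = P_cr / P = 3738.3 / 699 = 5.35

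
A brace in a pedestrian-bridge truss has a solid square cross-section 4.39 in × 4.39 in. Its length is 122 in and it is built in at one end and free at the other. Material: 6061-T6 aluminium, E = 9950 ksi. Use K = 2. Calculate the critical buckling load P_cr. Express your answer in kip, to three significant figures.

P_cr ≈ 51.1 kip

I = a⁴/12 = 4.39⁴/12 = 30.95 in⁴
Effective length L_e = K·L = 2 × 122 = 244.0 in
P_cr = π²EI / L_e² = π² × 9950×10³ × 30.95 / 244.0² = 5.105×10^4 lb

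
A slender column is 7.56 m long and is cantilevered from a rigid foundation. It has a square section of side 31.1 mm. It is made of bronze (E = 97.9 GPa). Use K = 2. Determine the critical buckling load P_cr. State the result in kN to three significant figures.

P_cr ≈ 0.329 kN

I = a⁴/12 = 31.1⁴/12 = 7.796×10^4 mm⁴
I = 7.796×10^4 mm⁴ = 7.796×10^-8 m⁴
Effective length L_e = K·L = 2 × 7.56 = 15.12 m
P_cr = π²EI / L_e² = π² × 97.9×10⁹ × 7.796×10^-8 / 15.12² = 329.5 N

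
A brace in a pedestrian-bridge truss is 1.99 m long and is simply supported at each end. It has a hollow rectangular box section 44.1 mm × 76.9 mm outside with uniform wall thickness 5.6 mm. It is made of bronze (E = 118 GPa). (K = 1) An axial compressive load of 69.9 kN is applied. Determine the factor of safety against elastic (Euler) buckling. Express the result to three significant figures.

Inner dimensions: h_i = 76.9 − 2×5.6 = 65.70 mm, b_i = 44.1 − 2×5.6 = 32.90 mm
Weak-axis I_min = (h_o·b_o³ − h_i·b_i³)/12 with b_o = 44.1, b_i = 32.90 mm (shorter outer/inner sides).
I_min = (76.9×44.1³ − 65.70×32.90³)/12 = 3.546×10^5 mm⁴
I = 3.546×10^5 mm⁴ = 3.546×10^-7 m⁴
Effective length L_e = K·L = 1 × 1.99 = 1.990 m
P_cr = π²EI / L_e² = π² × 118×10⁹ × 3.546×10^-7 / 1.990² = 1.043×10^5 N
Factor of safety n = P_cr / P = 104.30 / 69.9 = 1.49

n ≈ 1.49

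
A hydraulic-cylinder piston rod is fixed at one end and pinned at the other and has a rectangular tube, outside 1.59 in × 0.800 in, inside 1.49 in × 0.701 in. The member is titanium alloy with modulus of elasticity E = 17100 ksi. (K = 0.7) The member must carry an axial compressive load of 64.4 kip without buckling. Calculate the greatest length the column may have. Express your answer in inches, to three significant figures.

L_max ≈ 11.6 in

Weak-axis I_min = (h_o·b_o³ − h_i·b_i³)/12 with b_o = 0.800, b_i = 0.7010 in (shorter outer/inner sides).
I_min = (1.59×0.800³ − 1.490×0.7010³)/12 = 2.507×10^-2 in⁴
At the buckling limit P_cr = P = 6.440×10^4 lb
From P_cr = π²EI/(K·L)²:  L = (1/K)·√(π²EI/P_cr) = (1/0.7)·√(π²×1.71×10^7×2.507×10^-2/6.440×10^4)
L = 11.6 in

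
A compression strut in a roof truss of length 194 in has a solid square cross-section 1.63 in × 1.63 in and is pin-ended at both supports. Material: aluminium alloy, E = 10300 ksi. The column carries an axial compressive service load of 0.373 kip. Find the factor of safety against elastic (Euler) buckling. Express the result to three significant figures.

I = a⁴/12 = 1.63⁴/12 = 0.5883 in⁴
Effective length L_e = K·L = 1 × 194 = 194.0 in
P_cr = π²EI / L_e² = π² × 10300×10³ × 0.5883 / 194.0² = 1.589×10^3 lb
Factor of safety n = P_cr / P = 1.5889 / 0.373 = 4.26

n ≈ 4.26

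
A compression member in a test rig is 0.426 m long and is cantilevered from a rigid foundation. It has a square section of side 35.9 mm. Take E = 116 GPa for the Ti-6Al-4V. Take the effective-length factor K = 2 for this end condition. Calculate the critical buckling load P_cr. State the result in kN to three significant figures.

I = a⁴/12 = 35.9⁴/12 = 1.384×10^5 mm⁴
I = 1.384×10^5 mm⁴ = 1.384×10^-7 m⁴
Effective length L_e = K·L = 2 × 0.426 = 0.8520 m
P_cr = π²EI / L_e² = π² × 116×10⁹ × 1.384×10^-7 / 0.8520² = 2.183×10^5 N

P_cr ≈ 218 kN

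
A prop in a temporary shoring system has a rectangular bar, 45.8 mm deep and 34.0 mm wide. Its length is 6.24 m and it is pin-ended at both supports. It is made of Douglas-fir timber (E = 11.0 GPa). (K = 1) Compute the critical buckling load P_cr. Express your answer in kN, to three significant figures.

Buckling occurs about the weak axis: I_min = h·b³/12 with b = 34.0 mm (the shorter side).
I_min = 45.8×34.0³/12 = 1.500×10^5 mm⁴
I = 1.500×10^5 mm⁴ = 1.500×10^-7 m⁴
Effective length L_e = K·L = 1 × 6.24 = 6.240 m
P_cr = π²EI / L_e² = π² × 11.0×10⁹ × 1.500×10^-7 / 6.240² = 418.3 N

P_cr ≈ 0.418 kN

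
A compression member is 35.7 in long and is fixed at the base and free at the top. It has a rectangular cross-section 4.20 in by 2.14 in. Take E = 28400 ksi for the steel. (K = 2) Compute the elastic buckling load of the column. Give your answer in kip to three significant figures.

P_cr ≈ 189 kip

Buckling occurs about the weak axis: I_min = h·b³/12 with b = 2.14 in (the shorter side).
I_min = 4.20×2.14³/12 = 3.430 in⁴
Effective length L_e = K·L = 2 × 35.7 = 71.40 in
P_cr = π²EI / L_e² = π² × 28400×10³ × 3.430 / 71.40² = 1.886×10^5 lb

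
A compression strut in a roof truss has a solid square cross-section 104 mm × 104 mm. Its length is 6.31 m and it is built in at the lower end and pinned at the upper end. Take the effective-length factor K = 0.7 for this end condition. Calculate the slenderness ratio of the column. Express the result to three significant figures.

For a square r = a/√12 = 104/√12 = 30.02 mm
L_e = K·L = 0.7 × 6.31 m = 4.417 m = 4417.0 mm
λ = L_e / r_min = 4417.0 / 30.02 = 147

λ ≈ 147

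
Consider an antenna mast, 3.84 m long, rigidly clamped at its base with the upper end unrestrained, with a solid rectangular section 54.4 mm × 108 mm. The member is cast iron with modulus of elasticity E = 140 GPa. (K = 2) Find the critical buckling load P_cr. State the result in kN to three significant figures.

P_cr ≈ 33.9 kN

Buckling occurs about the weak axis: I_min = h·b³/12 with b = 54.4 mm (the shorter side).
I_min = 108×54.4³/12 = 1.449×10^6 mm⁴
I = 1.449×10^6 mm⁴ = 1.449×10^-6 m⁴
Effective length L_e = K·L = 2 × 3.84 = 7.680 m
P_cr = π²EI / L_e² = π² × 140×10⁹ × 1.449×10^-6 / 7.680² = 3.394×10^4 N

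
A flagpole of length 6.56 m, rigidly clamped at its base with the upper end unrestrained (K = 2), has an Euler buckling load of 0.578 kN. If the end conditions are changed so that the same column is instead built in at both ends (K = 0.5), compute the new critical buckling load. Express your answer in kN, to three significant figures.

P_cr ∝ 1/K², so P_cr,new = P_cr,old × (K_old/K_new)² = 0.578 × (2/0.5)²
= 0.578 × 16.00 = 9.25 kN

P_cr ≈ 9.25 kN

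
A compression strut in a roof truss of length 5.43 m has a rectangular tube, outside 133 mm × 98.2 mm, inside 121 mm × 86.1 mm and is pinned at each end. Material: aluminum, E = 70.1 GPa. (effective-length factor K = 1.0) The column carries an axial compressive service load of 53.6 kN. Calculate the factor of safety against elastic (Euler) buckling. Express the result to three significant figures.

Weak-axis I_min = (h_o·b_o³ − h_i·b_i³)/12 with b_o = 98.2, b_i = 86.10 mm (shorter outer/inner sides).
I_min = (133×98.2³ − 121.0×86.10³)/12 = 4.060×10^6 mm⁴
I = 4.060×10^6 mm⁴ = 4.060×10^-6 m⁴
Effective length L_e = K·L = 1 × 5.43 = 5.430 m
P_cr = π²EI / L_e² = π² × 70.1×10⁹ × 4.060×10^-6 / 5.430² = 9.526×10^4 N
Factor of safety n = P_cr / P = 95.257 / 53.6 = 1.78

n ≈ 1.78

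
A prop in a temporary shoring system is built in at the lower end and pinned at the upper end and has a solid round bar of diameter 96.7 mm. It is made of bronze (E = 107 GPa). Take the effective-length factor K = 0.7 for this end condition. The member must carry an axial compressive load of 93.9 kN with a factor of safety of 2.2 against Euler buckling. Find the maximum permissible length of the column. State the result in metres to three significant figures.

L_max ≈ 6.69 m

I = πd⁴/64 = π×96.7⁴/64 = 4.292×10^6 mm⁴
I = 4.292×10^-6 m⁴
Required critical load P_cr = n·P = 2.2 × 93.9 = 206.6 kN = 2.066×10^5 N
From P_cr = π²EI/(K·L)²:  L = (1/K)·√(π²EI/P_cr) = (1/0.7)·√(π²×1.07×10^11×4.292×10^-6/2.066×10^5)
L = 6.69 m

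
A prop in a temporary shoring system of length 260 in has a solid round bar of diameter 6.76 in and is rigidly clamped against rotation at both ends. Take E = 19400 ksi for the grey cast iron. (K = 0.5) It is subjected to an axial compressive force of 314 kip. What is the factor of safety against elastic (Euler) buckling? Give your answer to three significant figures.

n ≈ 3.70

I = πd⁴/64 = π×6.76⁴/64 = 102.5 in⁴
Effective length L_e = K·L = 0.5 × 260 = 130.0 in
P_cr = π²EI / L_e² = π² × 19400×10³ × 102.5 / 130.0² = 1.161×10^6 lb
Factor of safety n = P_cr / P = 1161.4 / 314 = 3.70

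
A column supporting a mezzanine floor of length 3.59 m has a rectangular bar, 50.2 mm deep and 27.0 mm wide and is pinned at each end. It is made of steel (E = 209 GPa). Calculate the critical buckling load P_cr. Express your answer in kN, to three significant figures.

Buckling occurs about the weak axis: I_min = h·b³/12 with b = 27.0 mm (the shorter side).
I_min = 50.2×27.0³/12 = 8.234×10^4 mm⁴
I = 8.234×10^4 mm⁴ = 8.234×10^-8 m⁴
Effective length L_e = K·L = 1 × 3.59 = 3.590 m
P_cr = π²EI / L_e² = π² × 209×10⁹ × 8.234×10^-8 / 3.590² = 1.318×10^4 N

P_cr ≈ 13.2 kN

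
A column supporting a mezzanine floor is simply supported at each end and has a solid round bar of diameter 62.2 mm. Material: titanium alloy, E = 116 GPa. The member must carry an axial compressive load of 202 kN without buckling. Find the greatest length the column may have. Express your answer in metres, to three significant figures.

I = πd⁴/64 = π×62.2⁴/64 = 7.347×10^5 mm⁴
I = 7.347×10^-7 m⁴
At the buckling limit P_cr = P = 2.020×10^5 N
From P_cr = π²EI/(K·L)²:  L = (1/K)·√(π²EI/P_cr) = (1/1)·√(π²×1.16×10^11×7.347×10^-7/2.020×10^5)
L = 2.04 m

L_max ≈ 2.04 m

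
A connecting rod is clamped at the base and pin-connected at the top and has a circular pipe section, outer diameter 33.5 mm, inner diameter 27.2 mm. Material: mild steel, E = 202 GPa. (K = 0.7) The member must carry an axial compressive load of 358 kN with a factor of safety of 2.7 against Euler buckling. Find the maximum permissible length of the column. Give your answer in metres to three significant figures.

L_max ≈ 0.384 m

d_o = 33.5 mm, d_i = 27.2 mm
I = π(d_o⁴ − d_i⁴)/64 = π(33.5⁴ − 27.20⁴)/64 = 3.495×10^4 mm⁴
I = 3.495×10^-8 m⁴
Required critical load P_cr = n·P = 2.7 × 358 = 966.6 kN = 9.666×10^5 N
From P_cr = π²EI/(K·L)²:  L = (1/K)·√(π²EI/P_cr) = (1/0.7)·√(π²×2.02×10^11×3.495×10^-8/9.666×10^5)
L = 0.384 m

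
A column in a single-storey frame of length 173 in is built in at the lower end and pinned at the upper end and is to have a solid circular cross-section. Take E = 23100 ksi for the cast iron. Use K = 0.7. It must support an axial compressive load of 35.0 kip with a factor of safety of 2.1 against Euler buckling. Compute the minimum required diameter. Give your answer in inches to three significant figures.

d ≈ 3.13 in

Required P_cr = n·P = 2.1 × 35.0 = 73.50 kip
L_e = K·L = 0.7 × 173 = 121.1 in
Required I = P_cr·L_e²/(π²E) = 7.350×10^4 × 121.1² / (π² × 2.31×10^7) = 4.728 in⁴
Solid circle: I = πd⁴/64  ⇒  d = (64I/π)^(1/4) = (64×4.728/π)^(1/4) = 3.13 in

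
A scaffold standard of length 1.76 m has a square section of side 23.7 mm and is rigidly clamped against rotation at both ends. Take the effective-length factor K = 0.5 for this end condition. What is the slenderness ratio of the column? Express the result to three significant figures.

For a square r = a/√12 = 23.7/√12 = 6.842 mm
L_e = K·L = 0.5 × 1.76 m = 0.8800 m = 880.00 mm
λ = L_e / r_min = 880.00 / 6.842 = 129

λ ≈ 129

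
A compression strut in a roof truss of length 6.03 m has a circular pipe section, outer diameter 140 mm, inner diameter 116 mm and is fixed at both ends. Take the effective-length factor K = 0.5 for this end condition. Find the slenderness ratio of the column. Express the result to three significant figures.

d_o = 140 mm, d_i = 116 mm
I = π(d_o⁴ − d_i⁴)/64 = π(140⁴ − 116.0⁴)/64 = 9.969×10^6 mm⁴
A = 4.825×10^3 mm²;  r_min = √(I/A) = √(9.969×10^6/4.825×10^3) = 45.45 mm
L_e = K·L = 0.5 × 6.03 m = 3.015 m = 3015.0 mm
λ = L_e / r_min = 3015.0 / 45.45 = 66.3

λ ≈ 66.3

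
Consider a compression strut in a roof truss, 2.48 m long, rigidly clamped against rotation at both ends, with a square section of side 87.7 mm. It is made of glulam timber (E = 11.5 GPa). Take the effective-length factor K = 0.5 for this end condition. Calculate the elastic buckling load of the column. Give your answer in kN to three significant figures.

P_cr ≈ 364 kN

I = a⁴/12 = 87.7⁴/12 = 4.930×10^6 mm⁴
I = 4.930×10^6 mm⁴ = 4.930×10^-6 m⁴
Effective length L_e = K·L = 0.5 × 2.48 = 1.240 m
P_cr = π²EI / L_e² = π² × 11.5×10⁹ × 4.930×10^-6 / 1.240² = 3.639×10^5 N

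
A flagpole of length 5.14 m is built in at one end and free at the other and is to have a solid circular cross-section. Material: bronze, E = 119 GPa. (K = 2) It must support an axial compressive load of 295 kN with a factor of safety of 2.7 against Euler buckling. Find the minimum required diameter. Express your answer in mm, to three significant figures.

d ≈ 195 mm

Required P_cr = n·P = 2.7 × 295 = 796.5 kN
L_e = K·L = 2 × 5.14 = 10.28 m
Required I = P_cr·L_e²/(π²E) = 7.965×10^5 × 10.28² / (π² × 1.19×10^11) = 7.167×10^-5 m⁴
I_req = 7.167×10^7 mm⁴
Solid circle: I = πd⁴/64  ⇒  d = (64I/π)^(1/4) = (64×7.167×10^7/π)^(1/4) = 195 mm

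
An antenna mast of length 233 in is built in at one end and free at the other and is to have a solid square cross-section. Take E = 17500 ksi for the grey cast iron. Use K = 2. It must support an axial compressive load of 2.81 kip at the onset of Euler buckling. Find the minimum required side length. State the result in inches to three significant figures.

a ≈ 2.55 in

L_e = K·L = 2 × 233 = 466.0 in
Required I = P_cr·L_e²/(π²E) = 2.810×10^3 × 466.0² / (π² × 1.75×10^7) = 3.533 in⁴
Solid square: I = a⁴/12  ⇒  a = (12I)^(1/4) = (12×3.533)^(1/4) = 2.55 in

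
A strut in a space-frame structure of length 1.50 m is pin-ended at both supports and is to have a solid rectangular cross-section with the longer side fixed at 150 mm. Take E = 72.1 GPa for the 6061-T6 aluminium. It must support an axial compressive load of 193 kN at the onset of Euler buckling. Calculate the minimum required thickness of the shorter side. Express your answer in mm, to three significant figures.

L_e = K·L = 1 × 1.50 = 1.500 m
Required I = P_cr·L_e²/(π²E) = 1.930×10^5 × 1.500² / (π² × 7.21×10^10) = 6.102×10^-7 m⁴
I_req = 6.102×10^5 mm⁴
Rectangle, weak axis: I_min = h·b³/12 with h = 150 mm fixed  ⇒  b = (12I/h)^(1/3) = 36.5 mm

b ≈ 36.5 mm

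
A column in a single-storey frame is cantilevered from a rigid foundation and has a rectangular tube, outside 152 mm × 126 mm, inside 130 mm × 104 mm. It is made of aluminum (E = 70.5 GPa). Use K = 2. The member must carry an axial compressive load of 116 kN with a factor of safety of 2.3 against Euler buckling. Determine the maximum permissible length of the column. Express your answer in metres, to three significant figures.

L_max ≈ 2.93 m

Weak-axis I_min = (h_o·b_o³ − h_i·b_i³)/12 with b_o = 126, b_i = 104.0 mm (shorter outer/inner sides).
I_min = (152×126³ − 130.0×104.0³)/12 = 1.315×10^7 mm⁴
I = 1.315×10^-5 m⁴
Required critical load P_cr = n·P = 2.3 × 116 = 266.8 kN = 2.668×10^5 N
From P_cr = π²EI/(K·L)²:  L = (1/K)·√(π²EI/P_cr) = (1/2)·√(π²×7.05×10^10×1.315×10^-5/2.668×10^5)
L = 2.93 m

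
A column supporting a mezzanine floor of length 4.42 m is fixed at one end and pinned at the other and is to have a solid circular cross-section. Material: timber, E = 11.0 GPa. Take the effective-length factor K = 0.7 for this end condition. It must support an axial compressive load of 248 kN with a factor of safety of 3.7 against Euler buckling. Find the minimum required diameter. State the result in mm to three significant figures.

Required P_cr = n·P = 3.7 × 248 = 917.6 kN
L_e = K·L = 0.7 × 4.42 = 3.094 m
Required I = P_cr·L_e²/(π²E) = 9.176×10^5 × 3.094² / (π² × 1.10×10^10) = 8.091×10^-5 m⁴
I_req = 8.091×10^7 mm⁴
Solid circle: I = πd⁴/64  ⇒  d = (64I/π)^(1/4) = (64×8.091×10^7/π)^(1/4) = 201 mm

d ≈ 201 mm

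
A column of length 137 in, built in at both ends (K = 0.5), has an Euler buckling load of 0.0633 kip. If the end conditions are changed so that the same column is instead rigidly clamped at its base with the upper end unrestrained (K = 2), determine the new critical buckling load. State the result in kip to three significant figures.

P_cr ≈ 0.00396 kip

P_cr ∝ 1/K², so P_cr,new = P_cr,old × (K_old/K_new)² = 0.0633 × (0.5/2)²
= 0.0633 × 0.06250 = 0.00396 kip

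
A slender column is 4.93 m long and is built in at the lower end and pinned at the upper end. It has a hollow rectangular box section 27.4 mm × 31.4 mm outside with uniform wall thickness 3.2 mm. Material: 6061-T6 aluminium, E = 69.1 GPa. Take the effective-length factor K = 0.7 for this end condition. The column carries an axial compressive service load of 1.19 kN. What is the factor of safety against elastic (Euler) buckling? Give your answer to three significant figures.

n ≈ 1.66

Inner dimensions: h_i = 31.4 − 2×3.2 = 25.00 mm, b_i = 27.4 − 2×3.2 = 21.00 mm
Weak-axis I_min = (h_o·b_o³ − h_i·b_i³)/12 with b_o = 27.4, b_i = 21.00 mm (shorter outer/inner sides).
I_min = (31.4×27.4³ − 25.00×21.00³)/12 = 3.453×10^4 mm⁴
I = 3.453×10^4 mm⁴ = 3.453×10^-8 m⁴
Effective length L_e = K·L = 0.7 × 4.93 = 3.451 m
P_cr = π²EI / L_e² = π² × 69.1×10⁹ × 3.453×10^-8 / 3.451² = 1.978×10^3 N
Factor of safety n = P_cr / P = 1.9775 / 1.19 = 1.66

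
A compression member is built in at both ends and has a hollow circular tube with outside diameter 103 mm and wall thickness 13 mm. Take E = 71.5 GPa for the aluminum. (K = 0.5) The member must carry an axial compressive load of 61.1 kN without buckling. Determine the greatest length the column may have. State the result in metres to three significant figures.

L_max ≈ 13.2 m

Inner diameter d_i = 103 − 2×13 = 77.00 mm
I = π(d_o⁴ − d_i⁴)/64 = π(103⁴ − 77.00⁴)/64 = 3.799×10^6 mm⁴
I = 3.799×10^-6 m⁴
At the buckling limit P_cr = P = 6.110×10^4 N
From P_cr = π²EI/(K·L)²:  L = (1/K)·√(π²EI/P_cr) = (1/0.5)·√(π²×7.15×10^10×3.799×10^-6/6.110×10^4)
L = 13.2 m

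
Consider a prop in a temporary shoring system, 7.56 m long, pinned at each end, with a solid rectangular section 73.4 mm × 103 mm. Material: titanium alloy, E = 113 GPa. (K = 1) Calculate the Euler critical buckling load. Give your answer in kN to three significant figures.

P_cr ≈ 66.2 kN

Buckling occurs about the weak axis: I_min = h·b³/12 with b = 73.4 mm (the shorter side).
I_min = 103×73.4³/12 = 3.394×10^6 mm⁴
I = 3.394×10^6 mm⁴ = 3.394×10^-6 m⁴
Effective length L_e = K·L = 1 × 7.56 = 7.560 m
P_cr = π²EI / L_e² = π² × 113×10⁹ × 3.394×10^-6 / 7.560² = 6.623×10^4 N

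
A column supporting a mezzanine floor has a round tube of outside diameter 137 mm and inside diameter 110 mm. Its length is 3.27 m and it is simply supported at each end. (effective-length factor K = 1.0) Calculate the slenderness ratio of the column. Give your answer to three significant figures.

λ ≈ 74.4

d_o = 137 mm, d_i = 110 mm
I = π(d_o⁴ − d_i⁴)/64 = π(137⁴ − 110.0⁴)/64 = 1.011×10^7 mm⁴
A = 5.238×10^3 mm²;  r_min = √(I/A) = √(1.011×10^7/5.238×10^3) = 43.92 mm
L_e = K·L = 1 × 3.27 m = 3.270 m = 3270.0 mm
λ = L_e / r_min = 3270.0 / 43.92 = 74.4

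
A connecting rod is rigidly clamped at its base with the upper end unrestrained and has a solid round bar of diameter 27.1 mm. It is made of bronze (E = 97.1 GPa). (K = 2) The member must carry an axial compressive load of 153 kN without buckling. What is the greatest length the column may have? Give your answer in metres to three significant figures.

I = πd⁴/64 = π×27.1⁴/64 = 2.648×10^4 mm⁴
I = 2.648×10^-8 m⁴
At the buckling limit P_cr = P = 1.530×10^5 N
From P_cr = π²EI/(K·L)²:  L = (1/K)·√(π²EI/P_cr) = (1/2)·√(π²×9.71×10^10×2.648×10^-8/1.530×10^5)
L = 0.204 m

L_max ≈ 0.204 m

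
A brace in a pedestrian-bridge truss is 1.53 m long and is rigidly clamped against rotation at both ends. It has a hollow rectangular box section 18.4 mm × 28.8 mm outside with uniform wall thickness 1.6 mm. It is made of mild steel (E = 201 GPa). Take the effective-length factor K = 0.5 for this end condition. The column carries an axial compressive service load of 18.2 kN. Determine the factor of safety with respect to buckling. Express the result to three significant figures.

Inner dimensions: h_i = 28.8 − 2×1.6 = 25.60 mm, b_i = 18.4 − 2×1.6 = 15.20 mm
Weak-axis I_min = (h_o·b_o³ − h_i·b_i³)/12 with b_o = 18.4, b_i = 15.20 mm (shorter outer/inner sides).
I_min = (28.8×18.4³ − 25.60×15.20³)/12 = 7.459×10^3 mm⁴
I = 7.459×10^3 mm⁴ = 7.459×10^-9 m⁴
Effective length L_e = K·L = 0.5 × 1.53 = 0.7650 m
P_cr = π²EI / L_e² = π² × 201×10⁹ × 7.459×10^-9 / 0.7650² = 2.528×10^4 N
Factor of safety n = P_cr / P = 25.284 / 18.2 = 1.39

n ≈ 1.39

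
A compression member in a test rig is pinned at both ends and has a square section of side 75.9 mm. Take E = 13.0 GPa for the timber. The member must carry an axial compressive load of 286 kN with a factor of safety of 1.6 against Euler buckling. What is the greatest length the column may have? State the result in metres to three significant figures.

L_max ≈ 0.881 m

I = a⁴/12 = 75.9⁴/12 = 2.766×10^6 mm⁴
I = 2.766×10^-6 m⁴
Required critical load P_cr = n·P = 1.6 × 286 = 457.6 kN = 4.576×10^5 N
From P_cr = π²EI/(K·L)²:  L = (1/K)·√(π²EI/P_cr) = (1/1)·√(π²×1.30×10^10×2.766×10^-6/4.576×10^5)
L = 0.881 m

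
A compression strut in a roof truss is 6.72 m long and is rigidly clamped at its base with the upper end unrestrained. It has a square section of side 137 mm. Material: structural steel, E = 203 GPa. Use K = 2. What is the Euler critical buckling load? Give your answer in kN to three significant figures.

I = a⁴/12 = 137⁴/12 = 2.936×10^7 mm⁴
I = 2.936×10^7 mm⁴ = 2.936×10^-5 m⁴
Effective length L_e = K·L = 2 × 6.72 = 13.44 m
P_cr = π²EI / L_e² = π² × 203×10⁹ × 2.936×10^-5 / 13.44² = 3.256×10^5 N

P_cr ≈ 326 kN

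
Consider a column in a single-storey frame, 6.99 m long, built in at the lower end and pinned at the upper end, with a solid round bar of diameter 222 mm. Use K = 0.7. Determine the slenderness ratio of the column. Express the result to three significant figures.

λ ≈ 88.2

For a solid circle r = d/4 = 222/4 = 55.50 mm
L_e = K·L = 0.7 × 6.99 m = 4.893 m = 4893.0 mm
λ = L_e / r_min = 4893.0 / 55.50 = 88.2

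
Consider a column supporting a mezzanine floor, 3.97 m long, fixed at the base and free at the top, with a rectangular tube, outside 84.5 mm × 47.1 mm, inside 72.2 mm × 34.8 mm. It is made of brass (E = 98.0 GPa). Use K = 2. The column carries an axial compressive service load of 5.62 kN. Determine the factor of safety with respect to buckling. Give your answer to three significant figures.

n ≈ 1.32

Weak-axis I_min = (h_o·b_o³ − h_i·b_i³)/12 with b_o = 47.1, b_i = 34.80 mm (shorter outer/inner sides).
I_min = (84.5×47.1³ − 72.20×34.80³)/12 = 4.822×10^5 mm⁴
I = 4.822×10^5 mm⁴ = 4.822×10^-7 m⁴
Effective length L_e = K·L = 2 × 3.97 = 7.940 m
P_cr = π²EI / L_e² = π² × 98.0×10⁹ × 4.822×10^-7 / 7.940² = 7.398×10^3 N
Factor of safety n = P_cr / P = 7.3979 / 5.62 = 1.32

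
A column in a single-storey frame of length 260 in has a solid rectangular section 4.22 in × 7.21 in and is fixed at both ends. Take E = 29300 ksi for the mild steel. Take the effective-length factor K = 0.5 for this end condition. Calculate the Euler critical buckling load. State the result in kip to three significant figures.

P_cr ≈ 773 kip

Buckling occurs about the weak axis: I_min = h·b³/12 with b = 4.22 in (the shorter side).
I_min = 7.21×4.22³/12 = 45.15 in⁴
Effective length L_e = K·L = 0.5 × 260 = 130.0 in
P_cr = π²EI / L_e² = π² × 29300×10³ × 45.15 / 130.0² = 7.726×10^5 lb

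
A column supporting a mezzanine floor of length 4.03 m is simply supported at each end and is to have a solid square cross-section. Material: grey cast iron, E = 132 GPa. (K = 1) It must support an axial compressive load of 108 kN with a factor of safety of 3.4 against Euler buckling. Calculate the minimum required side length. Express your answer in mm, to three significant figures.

a ≈ 86.1 mm

Required P_cr = n·P = 3.4 × 108 = 367.2 kN
L_e = K·L = 1 × 4.03 = 4.030 m
Required I = P_cr·L_e²/(π²E) = 3.672×10^5 × 4.030² / (π² × 1.32×10^11) = 4.578×10^-6 m⁴
I_req = 4.578×10^6 mm⁴
Solid square: I = a⁴/12  ⇒  a = (12I)^(1/4) = (12×4.578×10^6)^(1/4) = 86.1 mm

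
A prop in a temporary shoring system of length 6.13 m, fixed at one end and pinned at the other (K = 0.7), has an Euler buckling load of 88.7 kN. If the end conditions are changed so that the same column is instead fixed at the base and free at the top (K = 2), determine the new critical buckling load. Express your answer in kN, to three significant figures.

P_cr ∝ 1/K², so P_cr,new = P_cr,old × (K_old/K_new)² = 88.7 × (0.7/2)²
= 88.7 × 0.1225 = 10.9 kN

P_cr ≈ 10.9 kN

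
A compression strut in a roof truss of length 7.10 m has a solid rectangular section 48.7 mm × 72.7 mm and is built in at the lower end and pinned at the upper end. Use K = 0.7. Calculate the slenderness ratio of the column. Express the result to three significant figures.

Buckling occurs about the weak axis: I_min = h·b³/12 with b = 48.7 mm (the shorter side).
I_min = 72.7×48.7³/12 = 6.997×10^5 mm⁴
A = 3.540×10^3 mm²;  r_min = √(I/A) = √(6.997×10^5/3.540×10^3) = 14.06 mm
L_e = K·L = 0.7 × 7.10 m = 4.970 m = 4970.0 mm
λ = L_e / r_min = 4970.0 / 14.06 = 354

λ ≈ 354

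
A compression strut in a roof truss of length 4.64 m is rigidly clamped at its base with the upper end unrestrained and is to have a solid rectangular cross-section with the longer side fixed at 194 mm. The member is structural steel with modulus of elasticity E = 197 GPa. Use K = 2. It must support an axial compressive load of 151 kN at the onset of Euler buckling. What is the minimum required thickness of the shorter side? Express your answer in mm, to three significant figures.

b ≈ 74.5 mm

L_e = K·L = 2 × 4.64 = 9.280 m
Required I = P_cr·L_e²/(π²E) = 1.510×10^5 × 9.280² / (π² × 1.97×10^11) = 6.688×10^-6 m⁴
I_req = 6.688×10^6 mm⁴
Rectangle, weak axis: I_min = h·b³/12 with h = 194 mm fixed  ⇒  b = (12I/h)^(1/3) = 74.5 mm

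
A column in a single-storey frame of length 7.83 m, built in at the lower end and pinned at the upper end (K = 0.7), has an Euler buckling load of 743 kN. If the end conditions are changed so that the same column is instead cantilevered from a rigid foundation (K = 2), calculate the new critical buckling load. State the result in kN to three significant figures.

P_cr ∝ 1/K², so P_cr,new = P_cr,old × (K_old/K_new)² = 743 × (0.7/2)²
= 743 × 0.1225 = 91.0 kN

P_cr ≈ 91.0 kN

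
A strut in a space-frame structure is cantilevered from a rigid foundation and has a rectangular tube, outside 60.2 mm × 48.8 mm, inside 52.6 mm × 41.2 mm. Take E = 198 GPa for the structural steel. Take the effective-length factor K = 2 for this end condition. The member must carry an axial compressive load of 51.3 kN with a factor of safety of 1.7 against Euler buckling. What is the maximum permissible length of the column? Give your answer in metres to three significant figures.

Weak-axis I_min = (h_o·b_o³ − h_i·b_i³)/12 with b_o = 48.8, b_i = 41.20 mm (shorter outer/inner sides).
I_min = (60.2×48.8³ − 52.60×41.20³)/12 = 2.765×10^5 mm⁴
I = 2.765×10^-7 m⁴
Required critical load P_cr = n·P = 1.7 × 51.3 = 87.21 kN = 8.721×10^4 N
From P_cr = π²EI/(K·L)²:  L = (1/K)·√(π²EI/P_cr) = (1/2)·√(π²×1.98×10^11×2.765×10^-7/8.721×10^4)
L = 1.24 m

L_max ≈ 1.24 m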